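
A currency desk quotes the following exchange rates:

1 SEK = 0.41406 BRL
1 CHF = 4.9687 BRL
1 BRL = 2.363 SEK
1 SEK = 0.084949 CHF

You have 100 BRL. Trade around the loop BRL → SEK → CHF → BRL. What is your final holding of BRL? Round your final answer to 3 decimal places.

99.739

100 BRL × 2.363 = 236.3 SEK
236.3 SEK × 0.084949 = 20.0734487 CHF
20.0734487 CHF × 4.9687 = 99.73894455569 BRL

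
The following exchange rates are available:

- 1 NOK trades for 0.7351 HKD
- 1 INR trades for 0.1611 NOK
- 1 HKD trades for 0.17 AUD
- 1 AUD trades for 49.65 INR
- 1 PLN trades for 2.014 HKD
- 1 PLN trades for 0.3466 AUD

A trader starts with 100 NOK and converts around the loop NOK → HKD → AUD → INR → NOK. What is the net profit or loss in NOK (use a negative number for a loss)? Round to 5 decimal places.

100 NOK × 0.7351 = 73.51 HKD
73.51 HKD × 0.17 = 12.4967 AUD
12.4967 AUD × 49.65 = 620.461155 INR
620.461155 INR × 0.1611 = 99.9562920705 NOK
Net change: 99.9562920705 − 100 = -0.0437079295 NOK

-0.04371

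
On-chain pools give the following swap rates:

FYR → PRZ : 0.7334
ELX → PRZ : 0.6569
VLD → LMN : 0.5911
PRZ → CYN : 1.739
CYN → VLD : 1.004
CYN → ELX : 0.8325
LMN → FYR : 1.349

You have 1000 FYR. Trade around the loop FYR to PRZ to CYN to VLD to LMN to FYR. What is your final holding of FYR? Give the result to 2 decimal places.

1000 FYR × 0.7334 = 733.4 PRZ
733.4 PRZ × 1.739 = 1275.3826 CYN
1275.3826 CYN × 1.004 = 1280.4841304 VLD
1280.4841304 VLD × 0.5911 = 756.89416947944 LMN
756.89416947944 LMN × 1.349 = 1021.05023462776456 FYR

1021.05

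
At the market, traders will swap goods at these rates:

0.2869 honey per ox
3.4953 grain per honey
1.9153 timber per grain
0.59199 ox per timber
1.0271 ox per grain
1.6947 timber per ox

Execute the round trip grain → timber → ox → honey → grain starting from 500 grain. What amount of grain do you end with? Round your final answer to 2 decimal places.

568.51

500 grain × 1.9153 = 957.65 timber
957.65 timber × 0.59199 = 566.9192235 ox
566.9192235 ox × 0.2869 = 162.64912522215 honey
162.64912522215 honey × 3.4953 = 568.507487388980895 grain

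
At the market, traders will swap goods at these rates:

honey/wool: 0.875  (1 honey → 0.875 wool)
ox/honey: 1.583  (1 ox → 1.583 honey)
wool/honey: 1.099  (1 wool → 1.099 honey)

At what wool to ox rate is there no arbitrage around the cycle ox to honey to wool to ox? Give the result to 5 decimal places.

0.72196

Known legs of the cycle: 1.583 × 0.875 = 1.385125
For no arbitrage the full-cycle product must be 1, so the missing rate is 1 / 1.385125 ≈ 0.7219565.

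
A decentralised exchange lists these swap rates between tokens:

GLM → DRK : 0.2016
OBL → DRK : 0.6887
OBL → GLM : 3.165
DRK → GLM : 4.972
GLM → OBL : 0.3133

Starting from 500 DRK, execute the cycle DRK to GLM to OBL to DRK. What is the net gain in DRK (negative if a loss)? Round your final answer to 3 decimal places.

36.403

500 DRK × 4.972 = 2486 GLM
2486 GLM × 0.3133 = 778.8638 OBL
778.8638 OBL × 0.6887 = 536.40349906 DRK
Net change: 536.40349906 − 500 = 36.40349906 DRK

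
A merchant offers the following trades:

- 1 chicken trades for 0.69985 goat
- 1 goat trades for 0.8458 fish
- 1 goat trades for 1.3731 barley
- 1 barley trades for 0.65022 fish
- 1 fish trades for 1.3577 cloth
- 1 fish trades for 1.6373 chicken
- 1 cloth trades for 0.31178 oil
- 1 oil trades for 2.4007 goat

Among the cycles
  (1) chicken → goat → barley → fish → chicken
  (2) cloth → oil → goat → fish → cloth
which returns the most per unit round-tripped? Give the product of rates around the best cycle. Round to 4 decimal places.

1.0230

(1) 0.69985 × 1.3731 × 0.65022 × 1.6373 = 1.02305
(2) 0.31178 × 2.4007 × 0.8458 × 1.3577 = 0.85952
Highest is cycle (1) at 1.0230 (>1, arbitrage).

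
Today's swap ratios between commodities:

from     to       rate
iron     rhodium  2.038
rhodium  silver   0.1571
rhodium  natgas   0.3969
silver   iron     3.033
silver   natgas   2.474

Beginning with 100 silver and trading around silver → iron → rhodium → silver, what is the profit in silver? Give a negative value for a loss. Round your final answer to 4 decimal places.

100 silver × 3.033 = 303.3 iron
303.3 iron × 2.038 = 618.1254 rhodium
618.1254 rhodium × 0.1571 = 97.10750034 silver
Net change: 97.10750034 − 100 = -2.89249966 silver

-2.8925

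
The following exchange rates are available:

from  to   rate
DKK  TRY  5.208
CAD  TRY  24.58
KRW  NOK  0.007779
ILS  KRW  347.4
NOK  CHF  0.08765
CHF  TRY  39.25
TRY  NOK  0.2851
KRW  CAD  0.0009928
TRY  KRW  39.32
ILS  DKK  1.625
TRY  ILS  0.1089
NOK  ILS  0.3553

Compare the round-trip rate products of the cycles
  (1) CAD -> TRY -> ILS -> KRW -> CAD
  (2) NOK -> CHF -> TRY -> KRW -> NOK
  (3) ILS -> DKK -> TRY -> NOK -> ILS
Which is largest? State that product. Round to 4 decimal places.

1.0523

(1) 24.58 × 0.1089 × 347.4 × 0.0009928 = 0.92321
(2) 0.08765 × 39.25 × 39.32 × 0.007779 = 1.05227
(3) 1.625 × 5.208 × 0.2851 × 0.3553 = 0.85727
Highest is cycle (2) at 1.0523 (>1, arbitrage).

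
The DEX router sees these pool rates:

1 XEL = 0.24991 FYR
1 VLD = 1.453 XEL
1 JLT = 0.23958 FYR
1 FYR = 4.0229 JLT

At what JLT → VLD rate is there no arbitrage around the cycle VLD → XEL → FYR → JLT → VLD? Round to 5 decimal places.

0.68456

Known legs of the cycle: 1.453 × 0.24991 × 4.0229 = 1.460792350367
For no arbitrage the full-cycle product must be 1, so the missing rate is 1 / 1.460792350367 ≈ 0.6845600.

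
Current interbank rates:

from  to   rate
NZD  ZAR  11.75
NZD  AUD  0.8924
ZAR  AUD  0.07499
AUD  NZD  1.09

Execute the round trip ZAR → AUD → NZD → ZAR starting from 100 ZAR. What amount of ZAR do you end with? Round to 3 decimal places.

96.043

100 ZAR × 0.07499 = 7.499 AUD
7.499 AUD × 1.09 = 8.17391 NZD
8.17391 NZD × 11.75 = 96.0434425 ZAR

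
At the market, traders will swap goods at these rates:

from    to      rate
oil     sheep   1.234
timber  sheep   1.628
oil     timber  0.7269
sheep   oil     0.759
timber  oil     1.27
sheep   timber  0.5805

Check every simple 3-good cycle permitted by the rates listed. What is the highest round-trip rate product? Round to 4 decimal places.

timber→oil→sheep→timber: 1.27 × 1.234 × 0.5805 = 0.90975
timber→sheep→oil→timber: 1.628 × 0.759 × 0.7269 = 0.89820
Maximum is timber→oil→sheep→timber at 0.9097; no arbitrage — every cycle loses value.

0.9097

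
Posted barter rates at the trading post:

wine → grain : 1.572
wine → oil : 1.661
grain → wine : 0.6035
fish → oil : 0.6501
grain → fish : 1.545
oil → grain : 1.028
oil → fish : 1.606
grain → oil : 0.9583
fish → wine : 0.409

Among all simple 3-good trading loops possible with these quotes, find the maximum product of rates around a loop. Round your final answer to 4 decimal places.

oil→fish→wine→oil: 1.606 × 0.409 × 1.661 = 1.09103
oil→grain→fish→oil: 1.028 × 1.545 × 0.6501 = 1.03253
oil→grain→wine→oil: 1.028 × 0.6035 × 1.661 = 1.03048
wine→grain→fish→wine: 1.572 × 1.545 × 0.409 = 0.99335
Maximum is oil→fish→wine→oil at 1.0910; arbitrage exists.

1.0910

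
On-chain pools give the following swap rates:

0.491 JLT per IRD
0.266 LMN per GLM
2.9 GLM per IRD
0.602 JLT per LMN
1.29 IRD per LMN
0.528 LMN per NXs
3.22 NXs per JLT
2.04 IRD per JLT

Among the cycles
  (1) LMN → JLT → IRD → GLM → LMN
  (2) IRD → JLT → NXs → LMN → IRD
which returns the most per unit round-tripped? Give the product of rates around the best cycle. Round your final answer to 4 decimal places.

(1) 0.602 × 2.04 × 2.9 × 0.266 = 0.94734
(2) 0.491 × 3.22 × 0.528 × 1.29 = 1.07686
Highest is cycle (2) at 1.0769 (>1, arbitrage).

1.0769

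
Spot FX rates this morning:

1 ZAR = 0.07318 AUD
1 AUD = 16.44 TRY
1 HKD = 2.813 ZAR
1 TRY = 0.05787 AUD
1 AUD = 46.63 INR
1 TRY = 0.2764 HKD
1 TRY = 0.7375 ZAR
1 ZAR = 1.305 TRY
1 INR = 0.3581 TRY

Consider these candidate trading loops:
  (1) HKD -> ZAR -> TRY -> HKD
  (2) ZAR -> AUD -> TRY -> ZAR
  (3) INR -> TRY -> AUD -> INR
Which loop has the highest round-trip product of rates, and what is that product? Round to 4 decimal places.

1.0147

(1) 2.813 × 1.305 × 0.2764 = 1.01465
(2) 0.07318 × 16.44 × 0.7375 = 0.88727
(3) 0.3581 × 0.05787 × 46.63 = 0.96633
Highest is cycle (1) at 1.0147 (>1, arbitrage).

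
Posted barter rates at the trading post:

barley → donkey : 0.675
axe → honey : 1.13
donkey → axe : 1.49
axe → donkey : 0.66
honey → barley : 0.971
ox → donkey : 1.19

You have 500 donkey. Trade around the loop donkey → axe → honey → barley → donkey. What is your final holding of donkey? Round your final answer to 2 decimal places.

551.77

500 donkey × 1.49 = 745 axe
745 axe × 1.13 = 841.85 honey
841.85 honey × 0.971 = 817.43635 barley
817.43635 barley × 0.675 = 551.76953625 donkey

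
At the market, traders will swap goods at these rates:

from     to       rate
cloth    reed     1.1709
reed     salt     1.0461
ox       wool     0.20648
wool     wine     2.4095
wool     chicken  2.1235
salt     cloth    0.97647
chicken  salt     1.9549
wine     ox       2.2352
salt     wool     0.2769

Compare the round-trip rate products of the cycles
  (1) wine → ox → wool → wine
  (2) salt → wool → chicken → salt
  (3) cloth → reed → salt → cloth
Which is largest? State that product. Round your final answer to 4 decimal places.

1.1961

(1) 2.2352 × 0.20648 × 2.4095 = 1.11204
(2) 0.2769 × 2.1235 × 1.9549 = 1.14948
(3) 1.1709 × 1.0461 × 0.97647 = 1.19606
Highest is cycle (3) at 1.1961 (>1, arbitrage).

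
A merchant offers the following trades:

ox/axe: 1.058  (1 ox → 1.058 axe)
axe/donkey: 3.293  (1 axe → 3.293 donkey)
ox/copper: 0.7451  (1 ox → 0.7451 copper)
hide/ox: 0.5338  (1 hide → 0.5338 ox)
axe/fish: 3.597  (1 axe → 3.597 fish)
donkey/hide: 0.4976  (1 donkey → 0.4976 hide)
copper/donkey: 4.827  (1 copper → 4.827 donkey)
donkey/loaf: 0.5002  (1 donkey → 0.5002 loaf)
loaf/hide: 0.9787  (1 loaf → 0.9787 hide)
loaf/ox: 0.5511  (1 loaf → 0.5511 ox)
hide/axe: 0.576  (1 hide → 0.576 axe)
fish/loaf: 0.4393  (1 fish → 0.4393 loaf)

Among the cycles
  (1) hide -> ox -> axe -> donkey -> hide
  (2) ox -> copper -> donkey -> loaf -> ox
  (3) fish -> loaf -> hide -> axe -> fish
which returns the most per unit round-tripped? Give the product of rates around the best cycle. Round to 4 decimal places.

(1) 0.5338 × 1.058 × 3.293 × 0.4976 = 0.92541
(2) 0.7451 × 4.827 × 0.5002 × 0.5511 = 0.99144
(3) 0.4393 × 0.9787 × 0.576 × 3.597 = 0.89079
Highest is cycle (2) at 0.9914 (≤1, no arbitrage).

0.9914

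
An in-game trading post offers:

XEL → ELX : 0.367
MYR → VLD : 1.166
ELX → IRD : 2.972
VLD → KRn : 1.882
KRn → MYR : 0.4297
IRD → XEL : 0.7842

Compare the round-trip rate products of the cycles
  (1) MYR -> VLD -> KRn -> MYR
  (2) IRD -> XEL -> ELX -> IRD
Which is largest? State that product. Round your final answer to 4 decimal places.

0.9429

(1) 1.166 × 1.882 × 0.4297 = 0.94294
(2) 0.7842 × 0.367 × 2.972 = 0.85535
Highest is cycle (1) at 0.9429 (≤1, no arbitrage).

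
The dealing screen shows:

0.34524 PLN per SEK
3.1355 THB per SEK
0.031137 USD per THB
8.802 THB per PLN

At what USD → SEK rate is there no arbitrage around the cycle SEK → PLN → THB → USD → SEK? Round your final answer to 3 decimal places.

Known legs of the cycle: 0.34524 × 8.802 × 0.031137 = 0.09461919281976
For no arbitrage the full-cycle product must be 1, so the missing rate is 1 / 0.09461919281976 ≈ 10.56868.

10.569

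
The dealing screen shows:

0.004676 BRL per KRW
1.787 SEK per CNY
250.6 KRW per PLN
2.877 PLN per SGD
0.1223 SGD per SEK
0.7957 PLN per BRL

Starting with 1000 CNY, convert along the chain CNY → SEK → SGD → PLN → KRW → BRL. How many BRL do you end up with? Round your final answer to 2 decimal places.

736.79

1000 CNY × 1.787 = 1787 SEK
1787 SEK × 0.1223 = 218.5501 SGD
218.5501 SGD × 2.877 = 628.7686377 PLN
628.7686377 PLN × 250.6 = 157569.42060762 KRW
157569.42060762 KRW × 0.004676 = 736.79461076123112 BRL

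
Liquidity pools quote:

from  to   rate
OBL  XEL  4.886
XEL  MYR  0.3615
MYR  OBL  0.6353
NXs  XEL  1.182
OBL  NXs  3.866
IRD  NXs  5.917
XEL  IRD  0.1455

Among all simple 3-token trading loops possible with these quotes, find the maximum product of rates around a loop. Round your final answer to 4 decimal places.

XEL→MYR→OBL→XEL: 0.3615 × 0.6353 × 4.886 = 1.12212
XEL→IRD→NXs→XEL: 0.1455 × 5.917 × 1.182 = 1.01761
Maximum is XEL→MYR→OBL→XEL at 1.1221; arbitrage exists.

1.1221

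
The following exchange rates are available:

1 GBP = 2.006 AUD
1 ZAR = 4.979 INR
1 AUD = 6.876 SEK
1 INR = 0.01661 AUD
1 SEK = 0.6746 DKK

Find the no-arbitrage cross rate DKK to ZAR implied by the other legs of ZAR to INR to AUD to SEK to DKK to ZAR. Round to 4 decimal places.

2.6068

Known legs of the cycle: 4.979 × 0.01661 × 6.876 × 0.6746 = 0.383613571794024
For no arbitrage the full-cycle product must be 1, so the missing rate is 1 / 0.383613571794024 ≈ 2.606790.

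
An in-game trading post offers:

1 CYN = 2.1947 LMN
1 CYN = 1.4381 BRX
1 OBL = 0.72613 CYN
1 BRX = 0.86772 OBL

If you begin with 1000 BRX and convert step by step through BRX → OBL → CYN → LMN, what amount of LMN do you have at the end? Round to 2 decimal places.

1382.83

1000 BRX × 0.86772 = 867.72 OBL
867.72 OBL × 0.72613 = 630.0775236 CYN
630.0775236 CYN × 2.1947 = 1382.83114104492 LMN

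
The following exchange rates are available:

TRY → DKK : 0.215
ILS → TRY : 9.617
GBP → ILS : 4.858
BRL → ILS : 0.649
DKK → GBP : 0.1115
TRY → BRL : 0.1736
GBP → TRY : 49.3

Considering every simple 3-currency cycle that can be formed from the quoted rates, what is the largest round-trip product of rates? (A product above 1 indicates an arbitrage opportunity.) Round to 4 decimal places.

1.1818

GBP→TRY→DKK→GBP: 49.3 × 0.215 × 0.1115 = 1.18184
TRY→BRL→ILS→TRY: 0.1736 × 0.649 × 9.617 = 1.08351
Maximum is GBP→TRY→DKK→GBP at 1.1818; arbitrage exists.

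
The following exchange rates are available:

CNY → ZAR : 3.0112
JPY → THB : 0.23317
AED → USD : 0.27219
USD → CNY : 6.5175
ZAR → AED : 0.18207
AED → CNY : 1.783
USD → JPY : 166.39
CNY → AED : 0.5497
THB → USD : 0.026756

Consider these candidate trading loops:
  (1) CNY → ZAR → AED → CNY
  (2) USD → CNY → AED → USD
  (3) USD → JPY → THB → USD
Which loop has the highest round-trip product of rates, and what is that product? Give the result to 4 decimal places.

1.0381

(1) 3.0112 × 0.18207 × 1.783 = 0.97753
(2) 6.5175 × 0.5497 × 0.27219 = 0.97517
(3) 166.39 × 0.23317 × 0.026756 = 1.03806
Highest is cycle (3) at 1.0381 (>1, arbitrage).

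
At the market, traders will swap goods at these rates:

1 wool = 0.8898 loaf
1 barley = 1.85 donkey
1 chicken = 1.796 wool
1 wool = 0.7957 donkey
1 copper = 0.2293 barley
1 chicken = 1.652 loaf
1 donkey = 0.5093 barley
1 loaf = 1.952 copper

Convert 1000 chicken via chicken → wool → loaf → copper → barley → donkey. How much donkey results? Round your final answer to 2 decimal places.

1323.29

1000 chicken × 1.796 = 1796 wool
1796 wool × 0.8898 = 1598.0808 loaf
1598.0808 loaf × 1.952 = 3119.4537216 copper
3119.4537216 copper × 0.2293 = 715.29073836288 barley
715.29073836288 barley × 1.85 = 1323.287865971328 donkey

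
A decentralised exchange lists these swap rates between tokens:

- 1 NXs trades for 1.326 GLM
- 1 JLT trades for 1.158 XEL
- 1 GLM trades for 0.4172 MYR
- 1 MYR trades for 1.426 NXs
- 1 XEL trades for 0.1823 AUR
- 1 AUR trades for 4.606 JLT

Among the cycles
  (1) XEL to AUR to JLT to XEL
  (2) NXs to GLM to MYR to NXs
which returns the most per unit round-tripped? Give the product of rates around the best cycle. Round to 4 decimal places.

0.9723

(1) 0.1823 × 4.606 × 1.158 = 0.97234
(2) 1.326 × 0.4172 × 1.426 = 0.78887
Highest is cycle (1) at 0.9723 (≤1, no arbitrage).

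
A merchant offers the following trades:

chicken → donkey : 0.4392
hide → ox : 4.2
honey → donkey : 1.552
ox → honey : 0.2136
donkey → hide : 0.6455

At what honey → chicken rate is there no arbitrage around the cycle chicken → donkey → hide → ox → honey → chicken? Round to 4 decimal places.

3.9318

Known legs of the cycle: 0.4392 × 0.6455 × 4.2 × 0.2136 = 0.254336749632
For no arbitrage the full-cycle product must be 1, so the missing rate is 1 / 0.254336749632 ≈ 3.931795.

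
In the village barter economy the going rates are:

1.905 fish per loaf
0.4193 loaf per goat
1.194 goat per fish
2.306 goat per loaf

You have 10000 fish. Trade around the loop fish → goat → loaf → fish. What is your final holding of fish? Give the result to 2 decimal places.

9537.27

10000 fish × 1.194 = 11940 goat
11940 goat × 0.4193 = 5006.442 loaf
5006.442 loaf × 1.905 = 9537.27201 fish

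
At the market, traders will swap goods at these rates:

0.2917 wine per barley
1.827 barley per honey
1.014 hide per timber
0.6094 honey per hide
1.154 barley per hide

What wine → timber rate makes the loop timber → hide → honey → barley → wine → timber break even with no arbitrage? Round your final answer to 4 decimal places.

Known legs of the cycle: 1.014 × 0.6094 × 1.827 × 0.2917 = 0.32931793338444
For no arbitrage the full-cycle product must be 1, so the missing rate is 1 / 0.32931793338444 ≈ 3.036579.

3.0366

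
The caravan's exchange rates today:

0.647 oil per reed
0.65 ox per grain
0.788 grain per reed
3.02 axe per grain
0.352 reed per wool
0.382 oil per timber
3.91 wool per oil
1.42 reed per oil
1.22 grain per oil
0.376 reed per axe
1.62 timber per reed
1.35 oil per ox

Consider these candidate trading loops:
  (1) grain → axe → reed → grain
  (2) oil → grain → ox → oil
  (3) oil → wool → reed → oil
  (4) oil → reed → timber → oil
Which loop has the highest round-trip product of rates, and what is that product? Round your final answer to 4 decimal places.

1.0706

(1) 3.02 × 0.376 × 0.788 = 0.89479
(2) 1.22 × 0.65 × 1.35 = 1.07055
(3) 3.91 × 0.352 × 0.647 = 0.89048
(4) 1.42 × 1.62 × 0.382 = 0.87875
Highest is cycle (2) at 1.0706 (>1, arbitrage).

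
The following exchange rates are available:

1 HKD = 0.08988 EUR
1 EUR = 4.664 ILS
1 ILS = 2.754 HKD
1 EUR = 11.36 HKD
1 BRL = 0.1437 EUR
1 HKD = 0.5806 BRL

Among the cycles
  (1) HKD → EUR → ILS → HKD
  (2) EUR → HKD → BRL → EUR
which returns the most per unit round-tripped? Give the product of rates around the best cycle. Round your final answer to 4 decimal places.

(1) 0.08988 × 4.664 × 2.754 = 1.15448
(2) 11.36 × 0.5806 × 0.1437 = 0.94779
Highest is cycle (1) at 1.1545 (>1, arbitrage).

1.1545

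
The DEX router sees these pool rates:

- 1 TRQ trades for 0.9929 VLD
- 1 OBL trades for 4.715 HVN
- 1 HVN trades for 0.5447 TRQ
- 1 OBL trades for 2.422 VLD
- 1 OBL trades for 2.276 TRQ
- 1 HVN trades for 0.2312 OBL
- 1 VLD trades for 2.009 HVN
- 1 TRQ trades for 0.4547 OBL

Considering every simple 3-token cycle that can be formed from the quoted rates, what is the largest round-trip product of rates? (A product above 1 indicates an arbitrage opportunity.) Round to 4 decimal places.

1.1678

TRQ→OBL→HVN→TRQ: 0.4547 × 4.715 × 0.5447 = 1.16779
OBL→VLD→HVN→OBL: 2.422 × 2.009 × 0.2312 = 1.12497
TRQ→VLD→HVN→TRQ: 0.9929 × 2.009 × 0.5447 = 1.08653
Maximum is TRQ→OBL→HVN→TRQ at 1.1678; arbitrage exists.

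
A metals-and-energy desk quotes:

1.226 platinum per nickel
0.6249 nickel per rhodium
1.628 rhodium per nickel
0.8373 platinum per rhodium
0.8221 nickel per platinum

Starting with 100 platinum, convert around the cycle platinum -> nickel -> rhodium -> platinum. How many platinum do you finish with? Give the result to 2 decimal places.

100 platinum × 0.8221 = 82.21 nickel
82.21 nickel × 1.628 = 133.83788 rhodium
133.83788 rhodium × 0.8373 = 112.062456924 platinum

112.06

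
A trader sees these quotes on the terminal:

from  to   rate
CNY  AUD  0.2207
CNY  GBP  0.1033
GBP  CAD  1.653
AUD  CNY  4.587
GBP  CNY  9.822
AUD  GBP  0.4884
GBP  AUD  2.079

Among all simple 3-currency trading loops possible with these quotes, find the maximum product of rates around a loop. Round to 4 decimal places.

1.0587

AUD→GBP→CNY→AUD: 0.4884 × 9.822 × 0.2207 = 1.05871
AUD→CNY→GBP→AUD: 4.587 × 0.1033 × 2.079 = 0.98511
Maximum is AUD→GBP→CNY→AUD at 1.0587; arbitrage exists.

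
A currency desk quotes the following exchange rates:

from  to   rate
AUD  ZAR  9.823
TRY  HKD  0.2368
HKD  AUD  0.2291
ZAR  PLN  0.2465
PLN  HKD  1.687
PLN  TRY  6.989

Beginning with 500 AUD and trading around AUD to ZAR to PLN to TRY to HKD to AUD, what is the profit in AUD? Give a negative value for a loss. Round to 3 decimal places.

500 AUD × 9.823 = 4911.5 ZAR
4911.5 ZAR × 0.2465 = 1210.68475 PLN
1210.68475 PLN × 6.989 = 8461.47571775 TRY
8461.47571775 TRY × 0.2368 = 2003.6774499632 HKD
2003.6774499632 HKD × 0.2291 = 459.04250378656912 AUD
Net change: 459.04250378656912 − 500 = -40.95749621343088 AUD

-40.957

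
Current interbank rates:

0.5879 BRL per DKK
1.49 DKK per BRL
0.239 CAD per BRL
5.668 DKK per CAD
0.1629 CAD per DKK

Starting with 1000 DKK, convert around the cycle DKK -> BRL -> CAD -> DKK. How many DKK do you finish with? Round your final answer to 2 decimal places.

796.40

1000 DKK × 0.5879 = 587.9 BRL
587.9 BRL × 0.239 = 140.5081 CAD
140.5081 CAD × 5.668 = 796.3999108 DKK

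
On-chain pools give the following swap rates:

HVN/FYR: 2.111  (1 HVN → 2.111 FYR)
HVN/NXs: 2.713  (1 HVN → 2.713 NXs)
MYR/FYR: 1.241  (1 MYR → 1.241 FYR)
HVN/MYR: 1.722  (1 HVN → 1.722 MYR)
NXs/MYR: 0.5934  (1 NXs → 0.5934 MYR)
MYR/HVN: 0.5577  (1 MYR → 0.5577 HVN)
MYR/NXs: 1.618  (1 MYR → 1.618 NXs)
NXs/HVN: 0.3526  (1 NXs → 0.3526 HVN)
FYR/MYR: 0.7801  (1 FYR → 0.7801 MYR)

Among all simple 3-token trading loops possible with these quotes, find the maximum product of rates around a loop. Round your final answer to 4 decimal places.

0.9824

HVN→MYR→NXs→HVN: 1.722 × 1.618 × 0.3526 = 0.98241
FYR→MYR→HVN→FYR: 0.7801 × 0.5577 × 2.111 = 0.91842
HVN→NXs→MYR→HVN: 2.713 × 0.5934 × 0.5577 = 0.89784
Maximum is HVN→MYR→NXs→HVN at 0.9824; no arbitrage — every cycle loses value.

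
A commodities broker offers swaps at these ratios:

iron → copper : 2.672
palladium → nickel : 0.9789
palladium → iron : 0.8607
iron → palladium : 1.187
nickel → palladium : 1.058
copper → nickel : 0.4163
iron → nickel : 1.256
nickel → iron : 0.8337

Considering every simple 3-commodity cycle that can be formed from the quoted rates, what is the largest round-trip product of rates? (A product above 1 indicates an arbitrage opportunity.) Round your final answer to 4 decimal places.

palladium→iron→nickel→palladium: 0.8607 × 1.256 × 1.058 = 1.14374
palladium→nickel→iron→palladium: 0.9789 × 0.8337 × 1.187 = 0.96872
iron→copper→nickel→iron: 2.672 × 0.4163 × 0.8337 = 0.92737
Maximum is palladium→iron→nickel→palladium at 1.1437; arbitrage exists.

1.1437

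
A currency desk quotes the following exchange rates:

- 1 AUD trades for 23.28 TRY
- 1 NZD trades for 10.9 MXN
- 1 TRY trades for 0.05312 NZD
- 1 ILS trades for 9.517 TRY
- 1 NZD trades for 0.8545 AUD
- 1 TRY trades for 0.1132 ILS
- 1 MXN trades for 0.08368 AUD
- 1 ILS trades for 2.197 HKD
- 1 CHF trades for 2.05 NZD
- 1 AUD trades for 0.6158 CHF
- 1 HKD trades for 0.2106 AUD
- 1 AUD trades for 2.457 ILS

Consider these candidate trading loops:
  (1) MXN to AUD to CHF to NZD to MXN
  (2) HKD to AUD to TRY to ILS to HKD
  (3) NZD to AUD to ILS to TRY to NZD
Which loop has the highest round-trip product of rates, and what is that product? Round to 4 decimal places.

1.2193

(1) 0.08368 × 0.6158 × 2.05 × 10.9 = 1.15144
(2) 0.2106 × 23.28 × 0.1132 × 2.197 = 1.21932
(3) 0.8545 × 2.457 × 9.517 × 0.05312 = 1.06139
Highest is cycle (2) at 1.2193 (>1, arbitrage).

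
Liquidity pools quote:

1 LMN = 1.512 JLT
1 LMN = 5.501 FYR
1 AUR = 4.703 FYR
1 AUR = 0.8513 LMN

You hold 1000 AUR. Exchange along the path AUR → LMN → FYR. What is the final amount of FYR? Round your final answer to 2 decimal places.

4683.00

1000 AUR × 0.8513 = 851.3 LMN
851.3 LMN × 5.501 = 4683.0013 FYR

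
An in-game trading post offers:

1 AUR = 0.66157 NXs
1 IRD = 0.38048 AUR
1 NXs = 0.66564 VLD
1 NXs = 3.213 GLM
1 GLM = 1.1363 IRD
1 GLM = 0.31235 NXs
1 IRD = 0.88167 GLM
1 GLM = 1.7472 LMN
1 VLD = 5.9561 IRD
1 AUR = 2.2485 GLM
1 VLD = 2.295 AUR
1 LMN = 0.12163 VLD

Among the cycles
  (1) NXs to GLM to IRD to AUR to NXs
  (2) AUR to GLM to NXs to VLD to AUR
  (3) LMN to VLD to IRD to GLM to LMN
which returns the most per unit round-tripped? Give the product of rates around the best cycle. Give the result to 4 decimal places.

1.1160

(1) 3.213 × 1.1363 × 0.38048 × 0.66157 = 0.91899
(2) 2.2485 × 0.31235 × 0.66564 × 2.295 = 1.07289
(3) 0.12163 × 5.9561 × 0.88167 × 1.7472 = 1.11597
Highest is cycle (3) at 1.1160 (>1, arbitrage).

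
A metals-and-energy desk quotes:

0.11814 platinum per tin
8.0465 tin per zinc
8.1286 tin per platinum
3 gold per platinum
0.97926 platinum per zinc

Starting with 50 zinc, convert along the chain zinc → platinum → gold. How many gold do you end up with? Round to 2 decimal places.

50 zinc × 0.97926 = 48.963 platinum
48.963 platinum × 3 = 146.889 gold

146.89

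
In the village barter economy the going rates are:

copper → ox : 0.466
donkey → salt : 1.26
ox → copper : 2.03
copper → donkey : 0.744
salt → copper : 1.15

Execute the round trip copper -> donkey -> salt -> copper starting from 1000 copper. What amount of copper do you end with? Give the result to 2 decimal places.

1078.06

1000 copper × 0.744 = 744 donkey
744 donkey × 1.26 = 937.44 salt
937.44 salt × 1.15 = 1078.056 copper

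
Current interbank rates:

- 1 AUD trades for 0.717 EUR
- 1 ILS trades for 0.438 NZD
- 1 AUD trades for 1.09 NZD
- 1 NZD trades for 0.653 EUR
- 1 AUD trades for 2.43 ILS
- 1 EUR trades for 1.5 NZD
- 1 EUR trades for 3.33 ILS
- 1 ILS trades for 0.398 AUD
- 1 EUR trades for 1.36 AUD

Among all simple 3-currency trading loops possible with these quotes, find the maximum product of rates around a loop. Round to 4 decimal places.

AUD→NZD→EUR→AUD: 1.09 × 0.653 × 1.36 = 0.96801
ILS→NZD→EUR→ILS: 0.438 × 0.653 × 3.33 = 0.95243
ILS→AUD→EUR→ILS: 0.398 × 0.717 × 3.33 = 0.95027
Maximum is AUD→NZD→EUR→AUD at 0.9680; no arbitrage — every cycle loses value.

0.9680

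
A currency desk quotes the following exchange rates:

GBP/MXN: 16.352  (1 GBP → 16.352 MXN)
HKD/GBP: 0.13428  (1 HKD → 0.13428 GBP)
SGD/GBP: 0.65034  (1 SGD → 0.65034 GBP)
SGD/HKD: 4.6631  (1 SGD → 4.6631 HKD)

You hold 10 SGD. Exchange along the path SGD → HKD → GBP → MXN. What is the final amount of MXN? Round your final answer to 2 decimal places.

10 SGD × 4.6631 = 46.631 HKD
46.631 HKD × 0.13428 = 6.26161068 GBP
6.26161068 GBP × 16.352 = 102.38985783936 MXN

102.39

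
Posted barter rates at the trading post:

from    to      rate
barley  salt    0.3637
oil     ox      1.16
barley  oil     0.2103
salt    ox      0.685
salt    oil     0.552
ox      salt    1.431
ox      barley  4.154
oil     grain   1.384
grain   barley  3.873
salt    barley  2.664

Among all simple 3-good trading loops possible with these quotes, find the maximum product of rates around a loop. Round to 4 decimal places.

1.1273

barley→oil→grain→barley: 0.2103 × 1.384 × 3.873 = 1.12726
barley→salt→ox→barley: 0.3637 × 0.685 × 4.154 = 1.03490
barley→oil→ox→barley: 0.2103 × 1.16 × 4.154 = 1.01336
oil→ox→salt→oil: 1.16 × 1.431 × 0.552 = 0.91630
Maximum is barley→oil→grain→barley at 1.1273; arbitrage exists.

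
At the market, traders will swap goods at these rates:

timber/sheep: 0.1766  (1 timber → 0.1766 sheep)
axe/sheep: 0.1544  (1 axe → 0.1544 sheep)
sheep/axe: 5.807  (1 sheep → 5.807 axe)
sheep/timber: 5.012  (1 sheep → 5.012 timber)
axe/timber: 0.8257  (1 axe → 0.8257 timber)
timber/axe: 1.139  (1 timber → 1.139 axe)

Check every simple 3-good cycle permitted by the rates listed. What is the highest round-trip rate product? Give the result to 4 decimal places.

sheep→timber→axe→sheep: 5.012 × 1.139 × 0.1544 = 0.88142
sheep→axe→timber→sheep: 5.807 × 0.8257 × 0.1766 = 0.84677
Maximum is sheep→timber→axe→sheep at 0.8814; no arbitrage — every cycle loses value.

0.8814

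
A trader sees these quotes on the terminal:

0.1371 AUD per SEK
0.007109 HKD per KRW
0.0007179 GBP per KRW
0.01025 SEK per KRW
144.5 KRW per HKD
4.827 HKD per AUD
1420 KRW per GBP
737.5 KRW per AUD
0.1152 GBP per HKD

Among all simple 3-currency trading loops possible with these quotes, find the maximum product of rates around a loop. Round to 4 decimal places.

GBP→KRW→HKD→GBP: 1420 × 0.007109 × 0.1152 = 1.16292
SEK→AUD→KRW→SEK: 0.1371 × 737.5 × 0.01025 = 1.03639
Maximum is GBP→KRW→HKD→GBP at 1.1629; arbitrage exists.

1.1629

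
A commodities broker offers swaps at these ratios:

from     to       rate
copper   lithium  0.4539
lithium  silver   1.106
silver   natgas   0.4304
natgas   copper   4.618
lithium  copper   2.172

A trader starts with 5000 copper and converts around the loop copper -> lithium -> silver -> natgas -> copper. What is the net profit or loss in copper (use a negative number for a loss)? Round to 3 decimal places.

5000 copper × 0.4539 = 2269.5 lithium
2269.5 lithium × 1.106 = 2510.067 silver
2510.067 silver × 0.4304 = 1080.3328368 natgas
1080.3328368 natgas × 4.618 = 4988.9770403424 copper
Net change: 4988.9770403424 − 5000 = -11.0229596576 copper

-11.023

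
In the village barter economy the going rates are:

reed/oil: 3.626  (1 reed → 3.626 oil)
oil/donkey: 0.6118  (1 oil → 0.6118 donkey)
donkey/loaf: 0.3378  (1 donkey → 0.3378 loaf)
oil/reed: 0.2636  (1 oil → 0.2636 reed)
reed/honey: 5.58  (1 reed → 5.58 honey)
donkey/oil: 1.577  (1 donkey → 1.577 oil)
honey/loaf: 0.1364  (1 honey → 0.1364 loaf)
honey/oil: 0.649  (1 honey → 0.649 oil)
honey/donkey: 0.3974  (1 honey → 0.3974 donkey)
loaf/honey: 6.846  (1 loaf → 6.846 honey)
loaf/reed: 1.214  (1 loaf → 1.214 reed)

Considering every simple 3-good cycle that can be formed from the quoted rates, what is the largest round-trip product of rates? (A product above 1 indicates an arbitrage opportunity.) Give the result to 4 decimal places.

0.9546

honey→oil→reed→honey: 0.649 × 0.2636 × 5.58 = 0.95461
loaf→reed→honey→loaf: 1.214 × 5.58 × 0.1364 = 0.92399
loaf→honey→donkey→loaf: 6.846 × 0.3974 × 0.3378 = 0.91902
Maximum is honey→oil→reed→honey at 0.9546; no arbitrage — every cycle loses value.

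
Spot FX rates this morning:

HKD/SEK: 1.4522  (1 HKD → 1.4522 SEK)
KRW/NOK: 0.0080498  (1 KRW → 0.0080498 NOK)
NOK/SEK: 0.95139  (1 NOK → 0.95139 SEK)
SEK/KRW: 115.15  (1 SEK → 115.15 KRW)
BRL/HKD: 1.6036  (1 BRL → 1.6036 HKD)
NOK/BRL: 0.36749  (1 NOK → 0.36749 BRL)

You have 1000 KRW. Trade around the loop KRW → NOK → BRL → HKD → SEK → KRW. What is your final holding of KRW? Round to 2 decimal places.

1000 KRW × 0.0080498 = 8.0498 NOK
8.0498 NOK × 0.36749 = 2.958221002 BRL
2.958221002 BRL × 1.6036 = 4.7438031988072 HKD
4.7438031988072 HKD × 1.4522 = 6.88895100530781584 SEK
6.88895100530781584 SEK × 115.15 = 793.262708261194993976 KRW

793.26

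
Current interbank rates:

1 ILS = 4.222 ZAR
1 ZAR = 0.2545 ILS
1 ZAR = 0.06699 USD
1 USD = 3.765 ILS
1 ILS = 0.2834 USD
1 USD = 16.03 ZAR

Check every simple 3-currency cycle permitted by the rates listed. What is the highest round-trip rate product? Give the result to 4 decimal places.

ILS→USD→ZAR→ILS: 0.2834 × 16.03 × 0.2545 = 1.15617
ILS→ZAR→USD→ILS: 4.222 × 0.06699 × 3.765 = 1.06486
Maximum is ILS→USD→ZAR→ILS at 1.1562; arbitrage exists.

1.1562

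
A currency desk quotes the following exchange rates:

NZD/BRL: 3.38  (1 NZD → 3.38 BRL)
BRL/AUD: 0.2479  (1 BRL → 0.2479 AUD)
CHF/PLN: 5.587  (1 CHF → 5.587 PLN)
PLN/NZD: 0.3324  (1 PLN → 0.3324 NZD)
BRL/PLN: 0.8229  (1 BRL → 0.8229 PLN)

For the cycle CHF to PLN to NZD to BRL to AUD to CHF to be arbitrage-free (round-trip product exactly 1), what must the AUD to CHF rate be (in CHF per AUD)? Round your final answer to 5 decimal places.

0.64264

Known legs of the cycle: 5.587 × 0.3324 × 3.38 × 0.2479 = 1.5560835567576
For no arbitrage the full-cycle product must be 1, so the missing rate is 1 / 1.5560835567576 ≈ 0.6426390.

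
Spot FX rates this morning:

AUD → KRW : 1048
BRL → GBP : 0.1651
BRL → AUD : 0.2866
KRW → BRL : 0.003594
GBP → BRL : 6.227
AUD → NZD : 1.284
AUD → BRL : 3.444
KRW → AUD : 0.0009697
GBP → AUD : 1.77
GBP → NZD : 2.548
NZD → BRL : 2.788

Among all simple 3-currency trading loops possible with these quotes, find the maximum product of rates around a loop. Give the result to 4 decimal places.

BRL→GBP→NZD→BRL: 0.1651 × 2.548 × 2.788 = 1.17284
KRW→BRL→AUD→KRW: 0.003594 × 0.2866 × 1048 = 1.07948
BRL→AUD→NZD→BRL: 0.2866 × 1.284 × 2.788 = 1.02597
BRL→GBP→AUD→BRL: 0.1651 × 1.77 × 3.444 = 1.00643
Maximum is BRL→GBP→NZD→BRL at 1.1728; arbitrage exists.

1.1728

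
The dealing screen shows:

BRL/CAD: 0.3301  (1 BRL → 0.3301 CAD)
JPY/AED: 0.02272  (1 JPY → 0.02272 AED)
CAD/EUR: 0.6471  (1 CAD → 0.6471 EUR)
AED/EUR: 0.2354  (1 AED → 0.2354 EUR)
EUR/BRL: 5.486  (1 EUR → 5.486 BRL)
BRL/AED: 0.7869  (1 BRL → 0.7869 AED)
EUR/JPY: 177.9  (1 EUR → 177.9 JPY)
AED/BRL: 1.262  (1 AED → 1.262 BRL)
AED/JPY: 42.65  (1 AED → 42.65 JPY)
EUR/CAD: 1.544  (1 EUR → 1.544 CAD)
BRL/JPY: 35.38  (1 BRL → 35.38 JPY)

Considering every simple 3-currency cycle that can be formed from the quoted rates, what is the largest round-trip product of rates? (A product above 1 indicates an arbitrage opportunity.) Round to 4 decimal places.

1.1719

BRL→CAD→EUR→BRL: 0.3301 × 0.6471 × 5.486 = 1.17185
AED→EUR→BRL→AED: 0.2354 × 5.486 × 0.7869 = 1.01621
AED→BRL→JPY→AED: 1.262 × 35.38 × 0.02272 = 1.01444
AED→EUR→JPY→AED: 0.2354 × 177.9 × 0.02272 = 0.95146
Maximum is BRL→CAD→EUR→BRL at 1.1719; arbitrage exists.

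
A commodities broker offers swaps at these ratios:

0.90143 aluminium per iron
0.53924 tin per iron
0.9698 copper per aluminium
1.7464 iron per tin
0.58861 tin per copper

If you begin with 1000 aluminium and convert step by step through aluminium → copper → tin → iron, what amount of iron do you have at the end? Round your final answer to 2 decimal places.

1000 aluminium × 0.9698 = 969.8 copper
969.8 copper × 0.58861 = 570.833978 tin
570.833978 tin × 1.7464 = 996.9044591792 iron

996.90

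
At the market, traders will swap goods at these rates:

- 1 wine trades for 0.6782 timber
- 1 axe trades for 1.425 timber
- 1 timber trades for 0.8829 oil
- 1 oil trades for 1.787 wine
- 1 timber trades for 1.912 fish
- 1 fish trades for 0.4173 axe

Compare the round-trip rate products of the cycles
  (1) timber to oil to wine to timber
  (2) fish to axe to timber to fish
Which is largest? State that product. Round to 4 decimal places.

1.1370

(1) 0.8829 × 1.787 × 0.6782 = 1.07002
(2) 0.4173 × 1.425 × 1.912 = 1.13698
Highest is cycle (2) at 1.1370 (>1, arbitrage).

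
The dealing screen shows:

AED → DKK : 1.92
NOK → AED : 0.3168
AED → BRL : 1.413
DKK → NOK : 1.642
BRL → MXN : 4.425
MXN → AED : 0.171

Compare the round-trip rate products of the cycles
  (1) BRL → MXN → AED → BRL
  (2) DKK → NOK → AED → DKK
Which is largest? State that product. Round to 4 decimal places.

1.0692

(1) 4.425 × 0.171 × 1.413 = 1.06918
(2) 1.642 × 0.3168 × 1.92 = 0.99876
Highest is cycle (1) at 1.0692 (>1, arbitrage).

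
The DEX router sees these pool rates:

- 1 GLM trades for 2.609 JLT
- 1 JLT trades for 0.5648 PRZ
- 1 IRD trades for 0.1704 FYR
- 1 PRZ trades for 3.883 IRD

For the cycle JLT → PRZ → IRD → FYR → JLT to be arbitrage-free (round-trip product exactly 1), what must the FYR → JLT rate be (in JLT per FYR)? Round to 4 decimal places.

2.6759

Known legs of the cycle: 0.5648 × 3.883 × 0.1704 = 0.37370737536
For no arbitrage the full-cycle product must be 1, so the missing rate is 1 / 0.37370737536 ≈ 2.675890.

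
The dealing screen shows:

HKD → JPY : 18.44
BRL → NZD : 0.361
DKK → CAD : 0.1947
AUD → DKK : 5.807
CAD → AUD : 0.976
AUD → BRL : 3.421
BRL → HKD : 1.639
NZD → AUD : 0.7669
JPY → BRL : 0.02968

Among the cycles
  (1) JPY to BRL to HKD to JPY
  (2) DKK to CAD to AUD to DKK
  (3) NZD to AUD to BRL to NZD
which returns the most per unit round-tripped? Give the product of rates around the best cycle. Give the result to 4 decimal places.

1.1035

(1) 0.02968 × 1.639 × 18.44 = 0.89702
(2) 0.1947 × 0.976 × 5.807 = 1.10349
(3) 0.7669 × 3.421 × 0.361 = 0.94711
Highest is cycle (2) at 1.1035 (>1, arbitrage).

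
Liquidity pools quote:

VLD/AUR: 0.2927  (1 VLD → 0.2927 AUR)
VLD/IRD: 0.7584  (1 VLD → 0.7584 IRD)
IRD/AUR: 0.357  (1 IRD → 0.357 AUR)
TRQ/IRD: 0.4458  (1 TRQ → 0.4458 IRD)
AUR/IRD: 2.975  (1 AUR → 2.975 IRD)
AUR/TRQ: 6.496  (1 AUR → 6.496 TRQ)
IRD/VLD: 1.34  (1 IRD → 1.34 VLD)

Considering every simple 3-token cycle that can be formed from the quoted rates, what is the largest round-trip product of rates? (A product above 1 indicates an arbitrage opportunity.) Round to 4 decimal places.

IRD→VLD→AUR→IRD: 1.34 × 0.2927 × 2.975 = 1.16685
IRD→AUR→TRQ→IRD: 0.357 × 6.496 × 0.4458 = 1.03384
Maximum is IRD→VLD→AUR→IRD at 1.1668; arbitrage exists.

1.1668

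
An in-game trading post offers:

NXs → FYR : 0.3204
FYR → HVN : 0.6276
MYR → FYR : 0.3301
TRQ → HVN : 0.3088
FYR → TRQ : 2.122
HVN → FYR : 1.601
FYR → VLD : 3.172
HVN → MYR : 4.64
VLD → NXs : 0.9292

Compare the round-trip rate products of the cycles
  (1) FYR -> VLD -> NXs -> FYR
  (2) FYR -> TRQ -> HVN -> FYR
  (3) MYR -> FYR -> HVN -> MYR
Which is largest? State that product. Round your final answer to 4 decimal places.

(1) 3.172 × 0.9292 × 0.3204 = 0.94435
(2) 2.122 × 0.3088 × 1.601 = 1.04909
(3) 0.3301 × 0.6276 × 4.64 = 0.96127
Highest is cycle (2) at 1.0491 (>1, arbitrage).

1.0491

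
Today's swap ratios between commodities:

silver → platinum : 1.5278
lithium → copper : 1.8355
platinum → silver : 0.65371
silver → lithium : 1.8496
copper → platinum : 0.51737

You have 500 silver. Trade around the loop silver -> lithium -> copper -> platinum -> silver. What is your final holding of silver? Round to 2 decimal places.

500 silver × 1.8496 = 924.8 lithium
924.8 lithium × 1.8355 = 1697.4704 copper
1697.4704 copper × 0.51737 = 878.220260848 platinum
878.220260848 platinum × 0.65371 = 574.10136671894608 silver

574.10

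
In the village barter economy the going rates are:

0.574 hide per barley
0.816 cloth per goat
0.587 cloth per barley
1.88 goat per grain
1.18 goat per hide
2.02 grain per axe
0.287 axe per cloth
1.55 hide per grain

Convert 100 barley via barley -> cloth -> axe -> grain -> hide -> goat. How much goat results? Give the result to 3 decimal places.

100 barley × 0.587 = 58.7 cloth
58.7 cloth × 0.287 = 16.8469 axe
16.8469 axe × 2.02 = 34.030738 grain
34.030738 grain × 1.55 = 52.7476439 hide
52.7476439 hide × 1.18 = 62.242219802 goat

62.242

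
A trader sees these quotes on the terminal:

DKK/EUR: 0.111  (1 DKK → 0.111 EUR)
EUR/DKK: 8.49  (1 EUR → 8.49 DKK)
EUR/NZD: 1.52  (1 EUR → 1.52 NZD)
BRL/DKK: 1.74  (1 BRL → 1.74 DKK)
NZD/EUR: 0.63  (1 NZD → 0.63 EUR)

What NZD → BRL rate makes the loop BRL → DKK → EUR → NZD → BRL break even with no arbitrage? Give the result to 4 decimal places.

Known legs of the cycle: 1.74 × 0.111 × 1.52 = 0.2935728
For no arbitrage the full-cycle product must be 1, so the missing rate is 1 / 0.2935728 ≈ 3.406310.

3.4063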